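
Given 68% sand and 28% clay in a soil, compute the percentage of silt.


Step 1: sand + silt + clay = 100%
Step 2: silt = 100 - sand - clay
Step 3: silt = 100 - 68 - 28
Step 4: silt = 4%

4


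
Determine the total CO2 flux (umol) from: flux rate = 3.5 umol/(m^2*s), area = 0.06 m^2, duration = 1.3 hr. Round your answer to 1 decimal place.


Step 1: Convert time to seconds: 1.3 hr * 3600 = 4680.0 s
Step 2: Total = flux * area * time_s
Step 3: Total = 3.5 * 0.06 * 4680.0
Step 4: Total = 982.8 umol

982.8


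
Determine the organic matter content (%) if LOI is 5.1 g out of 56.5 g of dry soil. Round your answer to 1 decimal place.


Step 1: OM% = 100 * LOI / sample mass
Step 2: OM = 100 * 5.1 / 56.5
Step 3: OM = 9.0%

9.0


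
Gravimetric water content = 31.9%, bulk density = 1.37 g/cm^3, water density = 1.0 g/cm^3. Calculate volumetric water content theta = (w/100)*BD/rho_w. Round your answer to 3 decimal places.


Step 1: theta = (w / 100) * BD / rho_w
Step 2: theta = (31.9 / 100) * 1.37 / 1.0
Step 3: theta = 0.319 * 1.37
Step 4: theta = 0.437

0.437


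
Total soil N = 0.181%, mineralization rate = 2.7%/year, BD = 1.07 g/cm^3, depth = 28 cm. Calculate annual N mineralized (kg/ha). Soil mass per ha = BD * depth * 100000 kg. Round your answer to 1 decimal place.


Step 1: Soil mass per ha = BD * depth * 100000 = 1.07 * 28 * 100000 = 2996000 kg
Step 2: Total N pool = soil mass * N%/100 = 2996000 * 0.181/100 = 5422.76 kg/ha
Step 3: N mineralized = N pool * rate%/100 = 5422.76 * 2.7/100 = 146.4 kg/ha/yr

146.4


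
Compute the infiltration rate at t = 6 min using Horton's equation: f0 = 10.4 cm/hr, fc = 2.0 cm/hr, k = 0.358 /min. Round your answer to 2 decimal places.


Step 1: f = fc + (f0 - fc) * exp(-k * t)
Step 2: exp(-0.358 * 6) = 0.116717
Step 3: f = 2.0 + (10.4 - 2.0) * 0.116717
Step 4: f = 2.0 + 8.4 * 0.116717
Step 5: f = 2.98 cm/hr

2.98


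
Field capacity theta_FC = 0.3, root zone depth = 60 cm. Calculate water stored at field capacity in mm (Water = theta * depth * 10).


Step 1: Water (mm) = theta_FC * depth (cm) * 10
Step 2: Water = 0.3 * 60 * 10
Step 3: Water = 180.0 mm

180.0


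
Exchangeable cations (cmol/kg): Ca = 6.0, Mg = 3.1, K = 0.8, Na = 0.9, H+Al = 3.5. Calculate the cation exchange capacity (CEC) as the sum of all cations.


Step 1: CEC = Ca + Mg + K + Na + (H+Al)
Step 2: CEC = 6.0 + 3.1 + 0.8 + 0.9 + 3.5
Step 3: CEC = 14.3 cmol/kg

14.3


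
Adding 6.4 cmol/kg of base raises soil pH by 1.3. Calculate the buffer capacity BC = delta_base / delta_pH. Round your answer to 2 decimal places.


Step 1: BC = change in base / change in pH
Step 2: BC = 6.4 / 1.3
Step 3: BC = 4.92 cmol/(kg*pH unit)

4.92


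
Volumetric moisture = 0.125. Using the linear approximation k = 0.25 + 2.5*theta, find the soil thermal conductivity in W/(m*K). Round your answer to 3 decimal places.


Step 1: k = 0.25 + 2.5 * theta
Step 2: k = 0.25 + 2.5 * 0.125
Step 3: k = 0.25 + 0.313
Step 4: k = 0.563 W/(m*K)

0.563


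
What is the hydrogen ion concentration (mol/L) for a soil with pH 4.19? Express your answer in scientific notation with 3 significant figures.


Step 1: [H+] = 10^(-pH)
Step 2: [H+] = 10^(-4.19)
Step 3: [H+] = 6.46e-05 mol/L

6.46e-05


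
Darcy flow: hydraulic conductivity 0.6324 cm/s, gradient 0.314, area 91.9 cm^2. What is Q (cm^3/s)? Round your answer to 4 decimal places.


Step 1: Apply Darcy's law: Q = K * i * A
Step 2: Q = 0.6324 * 0.314 * 91.9
Step 3: Q = 18.2489 cm^3/s

18.2489


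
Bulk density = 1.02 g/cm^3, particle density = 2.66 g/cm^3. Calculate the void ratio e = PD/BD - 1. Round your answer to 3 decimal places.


Step 1: e = PD / BD - 1
Step 2: e = 2.66 / 1.02 - 1
Step 3: e = 2.60784 - 1
Step 4: e = 1.608

1.608


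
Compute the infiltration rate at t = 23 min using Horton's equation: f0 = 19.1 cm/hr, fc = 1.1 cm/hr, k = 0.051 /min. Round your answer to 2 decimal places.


Step 1: f = fc + (f0 - fc) * exp(-k * t)
Step 2: exp(-0.051 * 23) = 0.309437
Step 3: f = 1.1 + (19.1 - 1.1) * 0.309437
Step 4: f = 1.1 + 18.0 * 0.309437
Step 5: f = 6.67 cm/hr

6.67


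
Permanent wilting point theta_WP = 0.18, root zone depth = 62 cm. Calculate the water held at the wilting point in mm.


Step 1: Water (mm) = theta_WP * depth * 10
Step 2: Water = 0.18 * 62 * 10
Step 3: Water = 111.6 mm

111.6


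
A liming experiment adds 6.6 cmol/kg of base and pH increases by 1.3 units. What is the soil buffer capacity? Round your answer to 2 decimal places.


Step 1: BC = change in base / change in pH
Step 2: BC = 6.6 / 1.3
Step 3: BC = 5.08 cmol/(kg*pH unit)

5.08


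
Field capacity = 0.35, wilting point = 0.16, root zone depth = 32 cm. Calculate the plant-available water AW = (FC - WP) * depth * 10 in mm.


Step 1: Available water = (FC - WP) * depth * 10
Step 2: AW = (0.35 - 0.16) * 32 * 10
Step 3: AW = 0.19 * 32 * 10
Step 4: AW = 60.8 mm

60.8


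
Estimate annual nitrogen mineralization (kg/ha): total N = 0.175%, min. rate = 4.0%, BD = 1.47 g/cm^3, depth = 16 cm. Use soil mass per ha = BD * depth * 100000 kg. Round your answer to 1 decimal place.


Step 1: Soil mass per ha = BD * depth * 100000 = 1.47 * 16 * 100000 = 2352000 kg
Step 2: Total N pool = soil mass * N%/100 = 2352000 * 0.175/100 = 4116.0 kg/ha
Step 3: N mineralized = N pool * rate%/100 = 4116.0 * 4.0/100 = 164.6 kg/ha/yr

164.6


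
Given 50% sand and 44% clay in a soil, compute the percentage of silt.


Step 1: sand + silt + clay = 100%
Step 2: silt = 100 - sand - clay
Step 3: silt = 100 - 50 - 44
Step 4: silt = 6%

6


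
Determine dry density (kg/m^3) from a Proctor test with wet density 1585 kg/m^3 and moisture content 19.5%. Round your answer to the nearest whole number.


Step 1: Dry density = wet density / (1 + w/100)
Step 2: Dry density = 1585 / (1 + 19.5/100)
Step 3: Dry density = 1585 / 1.195
Step 4: Dry density = 1326 kg/m^3

1326


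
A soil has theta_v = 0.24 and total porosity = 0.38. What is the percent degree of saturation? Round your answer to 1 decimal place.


Step 1: S = 100 * theta_v / n
Step 2: S = 100 * 0.24 / 0.38
Step 3: S = 63.2%

63.2


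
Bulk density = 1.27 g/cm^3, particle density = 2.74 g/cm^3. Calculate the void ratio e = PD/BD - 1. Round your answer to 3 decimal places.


Step 1: e = PD / BD - 1
Step 2: e = 2.74 / 1.27 - 1
Step 3: e = 2.15748 - 1
Step 4: e = 1.157

1.157


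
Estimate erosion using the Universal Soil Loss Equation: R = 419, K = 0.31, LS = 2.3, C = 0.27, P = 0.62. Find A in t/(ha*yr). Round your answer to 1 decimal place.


Step 1: A = R * K * LS * C * P
Step 2: R * K = 419 * 0.31 = 129.89
Step 3: (R*K) * LS = 129.89 * 2.3 = 298.747
Step 4: * C * P = 298.747 * 0.27 * 0.62 = 50.0
Step 5: A = 50.0 t/(ha*yr)

50.0


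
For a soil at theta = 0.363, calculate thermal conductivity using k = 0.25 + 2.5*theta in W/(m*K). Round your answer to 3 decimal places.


Step 1: k = 0.25 + 2.5 * theta
Step 2: k = 0.25 + 2.5 * 0.363
Step 3: k = 0.25 + 0.908
Step 4: k = 1.158 W/(m*K)

1.158


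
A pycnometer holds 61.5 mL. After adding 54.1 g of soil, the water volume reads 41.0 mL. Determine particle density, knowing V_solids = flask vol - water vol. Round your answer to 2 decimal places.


Step 1: Volume of solids = flask volume - water volume with soil
Step 2: V_solids = 61.5 - 41.0 = 20.5 mL
Step 3: Particle density = mass / V_solids = 54.1 / 20.5 = 2.64 g/cm^3

2.64


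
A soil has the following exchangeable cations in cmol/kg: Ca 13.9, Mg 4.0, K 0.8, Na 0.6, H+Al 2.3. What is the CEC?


Step 1: CEC = Ca + Mg + K + Na + (H+Al)
Step 2: CEC = 13.9 + 4.0 + 0.8 + 0.6 + 2.3
Step 3: CEC = 21.6 cmol/kg

21.6


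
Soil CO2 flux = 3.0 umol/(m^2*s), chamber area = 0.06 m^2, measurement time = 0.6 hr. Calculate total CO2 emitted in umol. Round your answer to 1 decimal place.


Step 1: Convert time to seconds: 0.6 hr * 3600 = 2160.0 s
Step 2: Total = flux * area * time_s
Step 3: Total = 3.0 * 0.06 * 2160.0
Step 4: Total = 388.8 umol

388.8


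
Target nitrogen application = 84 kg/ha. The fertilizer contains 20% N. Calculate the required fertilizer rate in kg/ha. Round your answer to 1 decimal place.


Step 1: Fertilizer rate = target N / (N content / 100)
Step 2: Rate = 84 / (20 / 100)
Step 3: Rate = 84 / 0.2
Step 4: Rate = 420.0 kg/ha

420.0


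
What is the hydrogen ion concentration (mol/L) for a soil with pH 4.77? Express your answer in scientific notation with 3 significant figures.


Step 1: [H+] = 10^(-pH)
Step 2: [H+] = 10^(-4.77)
Step 3: [H+] = 1.70e-05 mol/L

1.70e-05


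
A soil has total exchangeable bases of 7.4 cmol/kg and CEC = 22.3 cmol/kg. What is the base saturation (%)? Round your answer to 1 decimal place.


Step 1: BS = 100 * (sum of bases) / CEC
Step 2: BS = 100 * 7.4 / 22.3
Step 3: BS = 33.2%

33.2


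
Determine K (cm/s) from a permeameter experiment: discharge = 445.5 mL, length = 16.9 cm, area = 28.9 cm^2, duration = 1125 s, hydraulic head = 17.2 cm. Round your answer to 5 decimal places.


Step 1: K = Q * L / (A * t * h)
Step 2: Numerator = 445.5 * 16.9 = 7528.95
Step 3: Denominator = 28.9 * 1125 * 17.2 = 559215.0
Step 4: K = 7528.95 / 559215.0 = 0.01346 cm/s

0.01346


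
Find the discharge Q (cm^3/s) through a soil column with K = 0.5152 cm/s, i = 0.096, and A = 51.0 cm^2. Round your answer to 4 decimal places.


Step 1: Apply Darcy's law: Q = K * i * A
Step 2: Q = 0.5152 * 0.096 * 51.0
Step 3: Q = 2.5224 cm^3/s

2.5224


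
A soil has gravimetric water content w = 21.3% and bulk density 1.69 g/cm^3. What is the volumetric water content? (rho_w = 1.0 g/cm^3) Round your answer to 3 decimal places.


Step 1: theta = (w / 100) * BD / rho_w
Step 2: theta = (21.3 / 100) * 1.69 / 1.0
Step 3: theta = 0.213 * 1.69
Step 4: theta = 0.36

0.36


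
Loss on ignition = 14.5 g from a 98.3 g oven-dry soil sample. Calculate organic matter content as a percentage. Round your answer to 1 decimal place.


Step 1: OM% = 100 * LOI / sample mass
Step 2: OM = 100 * 14.5 / 98.3
Step 3: OM = 14.8%

14.8


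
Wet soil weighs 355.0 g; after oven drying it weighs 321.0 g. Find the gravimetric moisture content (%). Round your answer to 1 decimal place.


Step 1: Water mass = wet - dry = 355.0 - 321.0 = 34.0 g
Step 2: w = 100 * water mass / dry mass
Step 3: w = 100 * 34.0 / 321.0 = 10.6%

10.6


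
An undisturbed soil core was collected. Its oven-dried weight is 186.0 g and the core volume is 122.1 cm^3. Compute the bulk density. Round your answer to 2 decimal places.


Step 1: Identify the formula: BD = dry mass / volume
Step 2: Substitute values: BD = 186.0 / 122.1
Step 3: BD = 1.52 g/cm^3

1.52


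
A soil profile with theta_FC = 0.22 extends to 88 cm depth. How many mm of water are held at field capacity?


Step 1: Water (mm) = theta_FC * depth (cm) * 10
Step 2: Water = 0.22 * 88 * 10
Step 3: Water = 193.6 mm

193.6


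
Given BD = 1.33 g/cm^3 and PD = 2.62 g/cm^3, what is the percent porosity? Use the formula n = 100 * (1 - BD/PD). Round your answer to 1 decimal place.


Step 1: Formula: n = 100 * (1 - BD / PD)
Step 2: n = 100 * (1 - 1.33 / 2.62)
Step 3: n = 100 * (1 - 0.50763)
Step 4: n = 49.2%

49.2


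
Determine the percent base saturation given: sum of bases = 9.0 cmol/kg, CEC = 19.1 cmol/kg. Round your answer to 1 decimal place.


Step 1: BS = 100 * (sum of bases) / CEC
Step 2: BS = 100 * 9.0 / 19.1
Step 3: BS = 47.1%

47.1


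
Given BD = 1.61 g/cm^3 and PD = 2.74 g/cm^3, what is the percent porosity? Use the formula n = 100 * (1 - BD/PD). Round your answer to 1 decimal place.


Step 1: Formula: n = 100 * (1 - BD / PD)
Step 2: n = 100 * (1 - 1.61 / 2.74)
Step 3: n = 100 * (1 - 0.58759)
Step 4: n = 41.2%

41.2


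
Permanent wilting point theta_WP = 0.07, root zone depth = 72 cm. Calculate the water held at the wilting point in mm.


Step 1: Water (mm) = theta_WP * depth * 10
Step 2: Water = 0.07 * 72 * 10
Step 3: Water = 50.4 mm

50.4


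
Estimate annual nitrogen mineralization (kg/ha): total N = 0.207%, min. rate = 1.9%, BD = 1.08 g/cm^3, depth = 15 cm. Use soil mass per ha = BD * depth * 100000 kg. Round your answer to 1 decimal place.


Step 1: Soil mass per ha = BD * depth * 100000 = 1.08 * 15 * 100000 = 1620000 kg
Step 2: Total N pool = soil mass * N%/100 = 1620000 * 0.207/100 = 3353.4 kg/ha
Step 3: N mineralized = N pool * rate%/100 = 3353.4 * 1.9/100 = 63.7 kg/ha/yr

63.7


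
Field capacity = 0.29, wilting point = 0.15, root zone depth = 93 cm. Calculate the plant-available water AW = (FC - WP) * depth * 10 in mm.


Step 1: Available water = (FC - WP) * depth * 10
Step 2: AW = (0.29 - 0.15) * 93 * 10
Step 3: AW = 0.14 * 93 * 10
Step 4: AW = 130.2 mm

130.2


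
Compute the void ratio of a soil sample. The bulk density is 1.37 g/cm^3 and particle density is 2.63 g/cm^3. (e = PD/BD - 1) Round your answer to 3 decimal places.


Step 1: e = PD / BD - 1
Step 2: e = 2.63 / 1.37 - 1
Step 3: e = 1.91971 - 1
Step 4: e = 0.92

0.92


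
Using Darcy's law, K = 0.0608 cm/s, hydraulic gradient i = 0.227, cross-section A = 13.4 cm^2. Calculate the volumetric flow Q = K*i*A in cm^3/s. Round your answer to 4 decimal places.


Step 1: Apply Darcy's law: Q = K * i * A
Step 2: Q = 0.0608 * 0.227 * 13.4
Step 3: Q = 0.1849 cm^3/s

0.1849


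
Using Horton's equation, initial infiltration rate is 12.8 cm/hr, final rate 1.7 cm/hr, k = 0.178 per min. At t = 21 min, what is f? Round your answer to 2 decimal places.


Step 1: f = fc + (f0 - fc) * exp(-k * t)
Step 2: exp(-0.178 * 21) = 0.023802
Step 3: f = 1.7 + (12.8 - 1.7) * 0.023802
Step 4: f = 1.7 + 11.1 * 0.023802
Step 5: f = 1.96 cm/hr

1.96


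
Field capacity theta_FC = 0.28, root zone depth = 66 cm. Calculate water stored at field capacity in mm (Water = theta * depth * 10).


Step 1: Water (mm) = theta_FC * depth (cm) * 10
Step 2: Water = 0.28 * 66 * 10
Step 3: Water = 184.8 mm

184.8


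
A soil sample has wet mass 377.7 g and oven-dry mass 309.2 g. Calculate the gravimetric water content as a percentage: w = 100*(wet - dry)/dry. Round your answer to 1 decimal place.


Step 1: Water mass = wet - dry = 377.7 - 309.2 = 68.5 g
Step 2: w = 100 * water mass / dry mass
Step 3: w = 100 * 68.5 / 309.2 = 22.2%

22.2


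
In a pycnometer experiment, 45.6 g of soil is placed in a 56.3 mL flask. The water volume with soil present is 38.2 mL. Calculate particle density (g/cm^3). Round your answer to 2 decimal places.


Step 1: Volume of solids = flask volume - water volume with soil
Step 2: V_solids = 56.3 - 38.2 = 18.1 mL
Step 3: Particle density = mass / V_solids = 45.6 / 18.1 = 2.52 g/cm^3

2.52


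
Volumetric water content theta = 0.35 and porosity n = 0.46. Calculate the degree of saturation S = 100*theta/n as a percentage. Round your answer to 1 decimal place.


Step 1: S = 100 * theta_v / n
Step 2: S = 100 * 0.35 / 0.46
Step 3: S = 76.1%

76.1


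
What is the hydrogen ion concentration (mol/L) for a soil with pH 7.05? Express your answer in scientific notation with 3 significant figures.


Step 1: [H+] = 10^(-pH)
Step 2: [H+] = 10^(-7.05)
Step 3: [H+] = 8.91e-08 mol/L

8.91e-08


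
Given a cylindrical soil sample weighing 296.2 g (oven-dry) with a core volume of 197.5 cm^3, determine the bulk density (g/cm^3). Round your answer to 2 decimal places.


Step 1: Identify the formula: BD = dry mass / volume
Step 2: Substitute values: BD = 296.2 / 197.5
Step 3: BD = 1.5 g/cm^3

1.5


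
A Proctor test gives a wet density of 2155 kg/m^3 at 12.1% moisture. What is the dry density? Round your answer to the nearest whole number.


Step 1: Dry density = wet density / (1 + w/100)
Step 2: Dry density = 2155 / (1 + 12.1/100)
Step 3: Dry density = 2155 / 1.121
Step 4: Dry density = 1922 kg/m^3

1922


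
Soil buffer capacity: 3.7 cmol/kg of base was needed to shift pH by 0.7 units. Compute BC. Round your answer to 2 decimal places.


Step 1: BC = change in base / change in pH
Step 2: BC = 3.7 / 0.7
Step 3: BC = 5.29 cmol/(kg*pH unit)

5.29


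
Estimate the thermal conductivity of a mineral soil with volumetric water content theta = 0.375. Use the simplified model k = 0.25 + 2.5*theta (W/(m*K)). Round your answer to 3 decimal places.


Step 1: k = 0.25 + 2.5 * theta
Step 2: k = 0.25 + 2.5 * 0.375
Step 3: k = 0.25 + 0.938
Step 4: k = 1.188 W/(m*K)

1.188


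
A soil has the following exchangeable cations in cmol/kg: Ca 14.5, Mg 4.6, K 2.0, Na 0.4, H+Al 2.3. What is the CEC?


Step 1: CEC = Ca + Mg + K + Na + (H+Al)
Step 2: CEC = 14.5 + 4.6 + 2.0 + 0.4 + 2.3
Step 3: CEC = 23.8 cmol/kg

23.8


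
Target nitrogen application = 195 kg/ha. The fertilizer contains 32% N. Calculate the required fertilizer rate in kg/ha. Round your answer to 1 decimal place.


Step 1: Fertilizer rate = target N / (N content / 100)
Step 2: Rate = 195 / (32 / 100)
Step 3: Rate = 195 / 0.32
Step 4: Rate = 609.4 kg/ha

609.4


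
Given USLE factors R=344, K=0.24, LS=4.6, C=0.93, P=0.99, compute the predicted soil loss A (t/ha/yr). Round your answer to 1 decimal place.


Step 1: A = R * K * LS * C * P
Step 2: R * K = 344 * 0.24 = 82.56
Step 3: (R*K) * LS = 82.56 * 4.6 = 379.776
Step 4: * C * P = 379.776 * 0.93 * 0.99 = 349.7
Step 5: A = 349.7 t/(ha*yr)

349.7


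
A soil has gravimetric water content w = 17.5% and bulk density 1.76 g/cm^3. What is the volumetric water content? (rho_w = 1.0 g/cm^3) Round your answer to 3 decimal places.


Step 1: theta = (w / 100) * BD / rho_w
Step 2: theta = (17.5 / 100) * 1.76 / 1.0
Step 3: theta = 0.175 * 1.76
Step 4: theta = 0.308

0.308


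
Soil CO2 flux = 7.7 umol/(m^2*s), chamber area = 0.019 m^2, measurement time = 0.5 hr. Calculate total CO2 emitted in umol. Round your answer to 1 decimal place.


Step 1: Convert time to seconds: 0.5 hr * 3600 = 1800.0 s
Step 2: Total = flux * area * time_s
Step 3: Total = 7.7 * 0.019 * 1800.0
Step 4: Total = 263.3 umol

263.3


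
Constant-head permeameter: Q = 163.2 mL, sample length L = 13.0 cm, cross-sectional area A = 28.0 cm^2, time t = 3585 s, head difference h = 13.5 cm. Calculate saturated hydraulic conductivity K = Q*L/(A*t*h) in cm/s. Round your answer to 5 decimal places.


Step 1: K = Q * L / (A * t * h)
Step 2: Numerator = 163.2 * 13.0 = 2121.6
Step 3: Denominator = 28.0 * 3585 * 13.5 = 1355130.0
Step 4: K = 2121.6 / 1355130.0 = 0.00157 cm/s

0.00157


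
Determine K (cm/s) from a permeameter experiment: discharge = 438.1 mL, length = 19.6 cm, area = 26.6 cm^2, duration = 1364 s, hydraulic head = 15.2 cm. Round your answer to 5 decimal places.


Step 1: K = Q * L / (A * t * h)
Step 2: Numerator = 438.1 * 19.6 = 8586.76
Step 3: Denominator = 26.6 * 1364 * 15.2 = 551492.48
Step 4: K = 8586.76 / 551492.48 = 0.01557 cm/s

0.01557


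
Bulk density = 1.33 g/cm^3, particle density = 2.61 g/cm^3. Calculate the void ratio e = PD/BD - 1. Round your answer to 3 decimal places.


Step 1: e = PD / BD - 1
Step 2: e = 2.61 / 1.33 - 1
Step 3: e = 1.96241 - 1
Step 4: e = 0.962

0.962


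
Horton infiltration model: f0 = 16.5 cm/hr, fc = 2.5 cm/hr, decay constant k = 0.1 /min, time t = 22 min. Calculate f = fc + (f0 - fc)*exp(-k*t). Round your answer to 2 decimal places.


Step 1: f = fc + (f0 - fc) * exp(-k * t)
Step 2: exp(-0.1 * 22) = 0.110803
Step 3: f = 2.5 + (16.5 - 2.5) * 0.110803
Step 4: f = 2.5 + 14.0 * 0.110803
Step 5: f = 4.05 cm/hr

4.05


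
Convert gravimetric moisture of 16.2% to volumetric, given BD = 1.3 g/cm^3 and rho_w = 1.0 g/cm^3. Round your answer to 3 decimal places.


Step 1: theta = (w / 100) * BD / rho_w
Step 2: theta = (16.2 / 100) * 1.3 / 1.0
Step 3: theta = 0.162 * 1.3
Step 4: theta = 0.211

0.211


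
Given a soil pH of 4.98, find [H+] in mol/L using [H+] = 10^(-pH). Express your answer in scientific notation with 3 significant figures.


Step 1: [H+] = 10^(-pH)
Step 2: [H+] = 10^(-4.98)
Step 3: [H+] = 1.05e-05 mol/L

1.05e-05


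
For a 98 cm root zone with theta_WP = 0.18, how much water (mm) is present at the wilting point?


Step 1: Water (mm) = theta_WP * depth * 10
Step 2: Water = 0.18 * 98 * 10
Step 3: Water = 176.4 mm

176.4


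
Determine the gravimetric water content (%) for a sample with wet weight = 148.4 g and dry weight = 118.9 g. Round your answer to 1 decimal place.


Step 1: Water mass = wet - dry = 148.4 - 118.9 = 29.5 g
Step 2: w = 100 * water mass / dry mass
Step 3: w = 100 * 29.5 / 118.9 = 24.8%

24.8


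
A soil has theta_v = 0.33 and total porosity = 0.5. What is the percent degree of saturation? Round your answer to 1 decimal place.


Step 1: S = 100 * theta_v / n
Step 2: S = 100 * 0.33 / 0.5
Step 3: S = 66.0%

66.0


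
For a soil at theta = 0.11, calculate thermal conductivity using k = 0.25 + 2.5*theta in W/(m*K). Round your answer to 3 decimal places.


Step 1: k = 0.25 + 2.5 * theta
Step 2: k = 0.25 + 2.5 * 0.11
Step 3: k = 0.25 + 0.275
Step 4: k = 0.525 W/(m*K)

0.525


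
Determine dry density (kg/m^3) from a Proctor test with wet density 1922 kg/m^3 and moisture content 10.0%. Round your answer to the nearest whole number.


Step 1: Dry density = wet density / (1 + w/100)
Step 2: Dry density = 1922 / (1 + 10.0/100)
Step 3: Dry density = 1922 / 1.1
Step 4: Dry density = 1747 kg/m^3

1747


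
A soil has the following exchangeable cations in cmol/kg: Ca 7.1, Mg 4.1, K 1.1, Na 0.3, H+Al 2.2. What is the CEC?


Step 1: CEC = Ca + Mg + K + Na + (H+Al)
Step 2: CEC = 7.1 + 4.1 + 1.1 + 0.3 + 2.2
Step 3: CEC = 14.8 cmol/kg

14.8


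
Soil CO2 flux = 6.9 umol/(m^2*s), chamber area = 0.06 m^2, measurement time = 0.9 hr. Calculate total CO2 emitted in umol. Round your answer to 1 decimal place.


Step 1: Convert time to seconds: 0.9 hr * 3600 = 3240.0 s
Step 2: Total = flux * area * time_s
Step 3: Total = 6.9 * 0.06 * 3240.0
Step 4: Total = 1341.4 umol

1341.4


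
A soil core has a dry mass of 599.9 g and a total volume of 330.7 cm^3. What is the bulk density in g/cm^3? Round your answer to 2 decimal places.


Step 1: Identify the formula: BD = dry mass / volume
Step 2: Substitute values: BD = 599.9 / 330.7
Step 3: BD = 1.81 g/cm^3

1.81


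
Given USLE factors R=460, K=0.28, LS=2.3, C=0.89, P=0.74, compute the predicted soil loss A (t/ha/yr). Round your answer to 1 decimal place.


Step 1: A = R * K * LS * C * P
Step 2: R * K = 460 * 0.28 = 128.8
Step 3: (R*K) * LS = 128.8 * 2.3 = 296.24
Step 4: * C * P = 296.24 * 0.89 * 0.74 = 195.1
Step 5: A = 195.1 t/(ha*yr)

195.1


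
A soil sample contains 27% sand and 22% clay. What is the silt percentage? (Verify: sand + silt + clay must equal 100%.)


Step 1: sand + silt + clay = 100%
Step 2: silt = 100 - sand - clay
Step 3: silt = 100 - 27 - 22
Step 4: silt = 51%

51


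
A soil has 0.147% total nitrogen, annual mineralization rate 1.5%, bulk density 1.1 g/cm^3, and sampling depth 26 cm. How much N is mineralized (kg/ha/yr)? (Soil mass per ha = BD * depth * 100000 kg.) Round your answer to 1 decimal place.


Step 1: Soil mass per ha = BD * depth * 100000 = 1.1 * 26 * 100000 = 2860000 kg
Step 2: Total N pool = soil mass * N%/100 = 2860000 * 0.147/100 = 4204.2 kg/ha
Step 3: N mineralized = N pool * rate%/100 = 4204.2 * 1.5/100 = 63.1 kg/ha/yr

63.1


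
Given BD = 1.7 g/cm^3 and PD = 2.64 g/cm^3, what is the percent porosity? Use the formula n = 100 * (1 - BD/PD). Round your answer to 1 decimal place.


Step 1: Formula: n = 100 * (1 - BD / PD)
Step 2: n = 100 * (1 - 1.7 / 2.64)
Step 3: n = 100 * (1 - 0.64394)
Step 4: n = 35.6%

35.6


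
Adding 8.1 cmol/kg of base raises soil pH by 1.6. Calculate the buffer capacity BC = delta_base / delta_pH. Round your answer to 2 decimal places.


Step 1: BC = change in base / change in pH
Step 2: BC = 8.1 / 1.6
Step 3: BC = 5.06 cmol/(kg*pH unit)

5.06


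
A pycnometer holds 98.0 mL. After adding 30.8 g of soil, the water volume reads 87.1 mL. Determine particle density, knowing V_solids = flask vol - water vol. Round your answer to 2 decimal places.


Step 1: Volume of solids = flask volume - water volume with soil
Step 2: V_solids = 98.0 - 87.1 = 10.9 mL
Step 3: Particle density = mass / V_solids = 30.8 / 10.9 = 2.83 g/cm^3

2.83


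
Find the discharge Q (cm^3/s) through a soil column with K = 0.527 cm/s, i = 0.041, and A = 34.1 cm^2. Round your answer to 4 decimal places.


Step 1: Apply Darcy's law: Q = K * i * A
Step 2: Q = 0.527 * 0.041 * 34.1
Step 3: Q = 0.7368 cm^3/s

0.7368


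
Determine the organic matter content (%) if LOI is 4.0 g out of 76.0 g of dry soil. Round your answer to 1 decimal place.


Step 1: OM% = 100 * LOI / sample mass
Step 2: OM = 100 * 4.0 / 76.0
Step 3: OM = 5.3%

5.3


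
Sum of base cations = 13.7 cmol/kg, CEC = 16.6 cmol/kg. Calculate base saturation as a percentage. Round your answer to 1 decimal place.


Step 1: BS = 100 * (sum of bases) / CEC
Step 2: BS = 100 * 13.7 / 16.6
Step 3: BS = 82.5%

82.5


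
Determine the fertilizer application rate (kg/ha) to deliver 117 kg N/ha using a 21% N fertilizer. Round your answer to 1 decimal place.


Step 1: Fertilizer rate = target N / (N content / 100)
Step 2: Rate = 117 / (21 / 100)
Step 3: Rate = 117 / 0.21
Step 4: Rate = 557.1 kg/ha

557.1


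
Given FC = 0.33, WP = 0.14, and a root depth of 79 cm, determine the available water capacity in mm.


Step 1: Available water = (FC - WP) * depth * 10
Step 2: AW = (0.33 - 0.14) * 79 * 10
Step 3: AW = 0.19 * 79 * 10
Step 4: AW = 150.1 mm

150.1


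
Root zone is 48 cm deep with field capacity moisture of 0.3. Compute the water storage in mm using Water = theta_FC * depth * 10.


Step 1: Water (mm) = theta_FC * depth (cm) * 10
Step 2: Water = 0.3 * 48 * 10
Step 3: Water = 144.0 mm

144.0


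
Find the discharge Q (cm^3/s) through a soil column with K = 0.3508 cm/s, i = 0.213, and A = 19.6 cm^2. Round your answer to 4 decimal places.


Step 1: Apply Darcy's law: Q = K * i * A
Step 2: Q = 0.3508 * 0.213 * 19.6
Step 3: Q = 1.4645 cm^3/s

1.4645


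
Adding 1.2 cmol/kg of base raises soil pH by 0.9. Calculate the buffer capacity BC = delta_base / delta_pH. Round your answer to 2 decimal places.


Step 1: BC = change in base / change in pH
Step 2: BC = 1.2 / 0.9
Step 3: BC = 1.33 cmol/(kg*pH unit)

1.33


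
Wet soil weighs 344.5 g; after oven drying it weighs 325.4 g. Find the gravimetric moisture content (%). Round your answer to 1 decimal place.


Step 1: Water mass = wet - dry = 344.5 - 325.4 = 19.1 g
Step 2: w = 100 * water mass / dry mass
Step 3: w = 100 * 19.1 / 325.4 = 5.9%

5.9


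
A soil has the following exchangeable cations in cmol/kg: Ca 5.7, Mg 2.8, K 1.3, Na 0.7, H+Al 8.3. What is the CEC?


Step 1: CEC = Ca + Mg + K + Na + (H+Al)
Step 2: CEC = 5.7 + 2.8 + 1.3 + 0.7 + 8.3
Step 3: CEC = 18.8 cmol/kg

18.8


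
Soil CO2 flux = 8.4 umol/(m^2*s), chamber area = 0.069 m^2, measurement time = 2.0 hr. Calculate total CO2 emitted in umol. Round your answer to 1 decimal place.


Step 1: Convert time to seconds: 2.0 hr * 3600 = 7200.0 s
Step 2: Total = flux * area * time_s
Step 3: Total = 8.4 * 0.069 * 7200.0
Step 4: Total = 4173.1 umol

4173.1


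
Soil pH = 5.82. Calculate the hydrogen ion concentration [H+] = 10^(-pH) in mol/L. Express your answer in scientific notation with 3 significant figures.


Step 1: [H+] = 10^(-pH)
Step 2: [H+] = 10^(-5.82)
Step 3: [H+] = 1.51e-06 mol/L

1.51e-06


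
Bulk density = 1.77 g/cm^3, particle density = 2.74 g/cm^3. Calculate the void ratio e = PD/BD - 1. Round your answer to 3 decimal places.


Step 1: e = PD / BD - 1
Step 2: e = 2.74 / 1.77 - 1
Step 3: e = 1.54802 - 1
Step 4: e = 0.548

0.548


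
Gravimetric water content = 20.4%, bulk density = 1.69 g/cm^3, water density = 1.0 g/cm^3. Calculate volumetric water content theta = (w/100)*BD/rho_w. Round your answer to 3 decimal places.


Step 1: theta = (w / 100) * BD / rho_w
Step 2: theta = (20.4 / 100) * 1.69 / 1.0
Step 3: theta = 0.204 * 1.69
Step 4: theta = 0.345

0.345


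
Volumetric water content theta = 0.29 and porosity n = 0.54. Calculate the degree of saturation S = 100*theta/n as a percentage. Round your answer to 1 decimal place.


Step 1: S = 100 * theta_v / n
Step 2: S = 100 * 0.29 / 0.54
Step 3: S = 53.7%

53.7


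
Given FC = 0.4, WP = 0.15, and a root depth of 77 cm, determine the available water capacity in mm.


Step 1: Available water = (FC - WP) * depth * 10
Step 2: AW = (0.4 - 0.15) * 77 * 10
Step 3: AW = 0.25 * 77 * 10
Step 4: AW = 192.5 mm

192.5


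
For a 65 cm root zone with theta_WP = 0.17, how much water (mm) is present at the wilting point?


Step 1: Water (mm) = theta_WP * depth * 10
Step 2: Water = 0.17 * 65 * 10
Step 3: Water = 110.5 mm

110.5


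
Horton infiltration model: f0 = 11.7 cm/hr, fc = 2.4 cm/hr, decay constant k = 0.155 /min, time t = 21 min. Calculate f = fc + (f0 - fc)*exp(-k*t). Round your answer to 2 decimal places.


Step 1: f = fc + (f0 - fc) * exp(-k * t)
Step 2: exp(-0.155 * 21) = 0.038581
Step 3: f = 2.4 + (11.7 - 2.4) * 0.038581
Step 4: f = 2.4 + 9.3 * 0.038581
Step 5: f = 2.76 cm/hr

2.76


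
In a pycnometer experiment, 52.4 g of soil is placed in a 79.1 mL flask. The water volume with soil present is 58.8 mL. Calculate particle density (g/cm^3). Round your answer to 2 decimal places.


Step 1: Volume of solids = flask volume - water volume with soil
Step 2: V_solids = 79.1 - 58.8 = 20.3 mL
Step 3: Particle density = mass / V_solids = 52.4 / 20.3 = 2.58 g/cm^3

2.58


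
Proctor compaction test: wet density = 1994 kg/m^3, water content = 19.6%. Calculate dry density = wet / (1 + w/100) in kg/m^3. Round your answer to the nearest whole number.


Step 1: Dry density = wet density / (1 + w/100)
Step 2: Dry density = 1994 / (1 + 19.6/100)
Step 3: Dry density = 1994 / 1.196
Step 4: Dry density = 1667 kg/m^3

1667


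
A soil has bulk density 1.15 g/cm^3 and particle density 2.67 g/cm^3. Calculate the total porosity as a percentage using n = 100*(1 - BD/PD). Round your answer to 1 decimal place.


Step 1: Formula: n = 100 * (1 - BD / PD)
Step 2: n = 100 * (1 - 1.15 / 2.67)
Step 3: n = 100 * (1 - 0.43071)
Step 4: n = 56.9%

56.9


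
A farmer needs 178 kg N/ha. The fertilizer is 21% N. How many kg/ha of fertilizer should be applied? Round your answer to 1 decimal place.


Step 1: Fertilizer rate = target N / (N content / 100)
Step 2: Rate = 178 / (21 / 100)
Step 3: Rate = 178 / 0.21
Step 4: Rate = 847.6 kg/ha

847.6


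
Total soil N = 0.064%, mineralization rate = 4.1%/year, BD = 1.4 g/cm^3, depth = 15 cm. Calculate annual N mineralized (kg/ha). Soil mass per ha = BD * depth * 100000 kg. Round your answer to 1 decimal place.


Step 1: Soil mass per ha = BD * depth * 100000 = 1.4 * 15 * 100000 = 2100000 kg
Step 2: Total N pool = soil mass * N%/100 = 2100000 * 0.064/100 = 1344.0 kg/ha
Step 3: N mineralized = N pool * rate%/100 = 1344.0 * 4.1/100 = 55.1 kg/ha/yr

55.1


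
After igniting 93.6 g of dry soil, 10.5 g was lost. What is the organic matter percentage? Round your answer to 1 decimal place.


Step 1: OM% = 100 * LOI / sample mass
Step 2: OM = 100 * 10.5 / 93.6
Step 3: OM = 11.2%

11.2


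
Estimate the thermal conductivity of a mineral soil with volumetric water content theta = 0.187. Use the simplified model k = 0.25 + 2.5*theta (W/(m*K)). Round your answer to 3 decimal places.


Step 1: k = 0.25 + 2.5 * theta
Step 2: k = 0.25 + 2.5 * 0.187
Step 3: k = 0.25 + 0.468
Step 4: k = 0.718 W/(m*K)

0.718


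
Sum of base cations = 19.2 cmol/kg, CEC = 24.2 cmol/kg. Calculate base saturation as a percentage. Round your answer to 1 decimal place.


Step 1: BS = 100 * (sum of bases) / CEC
Step 2: BS = 100 * 19.2 / 24.2
Step 3: BS = 79.3%

79.3


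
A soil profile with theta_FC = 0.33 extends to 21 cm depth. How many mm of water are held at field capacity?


Step 1: Water (mm) = theta_FC * depth (cm) * 10
Step 2: Water = 0.33 * 21 * 10
Step 3: Water = 69.3 mm

69.3


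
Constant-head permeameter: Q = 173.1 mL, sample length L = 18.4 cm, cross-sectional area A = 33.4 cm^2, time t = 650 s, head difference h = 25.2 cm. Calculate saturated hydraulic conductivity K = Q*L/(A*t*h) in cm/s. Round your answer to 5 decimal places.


Step 1: K = Q * L / (A * t * h)
Step 2: Numerator = 173.1 * 18.4 = 3185.04
Step 3: Denominator = 33.4 * 650 * 25.2 = 547092.0
Step 4: K = 3185.04 / 547092.0 = 0.00582 cm/s

0.00582


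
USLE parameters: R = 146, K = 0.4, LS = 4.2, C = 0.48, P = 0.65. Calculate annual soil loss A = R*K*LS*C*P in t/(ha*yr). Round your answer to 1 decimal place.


Step 1: A = R * K * LS * C * P
Step 2: R * K = 146 * 0.4 = 58.4
Step 3: (R*K) * LS = 58.4 * 4.2 = 245.28
Step 4: * C * P = 245.28 * 0.48 * 0.65 = 76.5
Step 5: A = 76.5 t/(ha*yr)

76.5


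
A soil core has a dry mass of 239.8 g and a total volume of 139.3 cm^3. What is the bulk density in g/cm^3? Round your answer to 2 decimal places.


Step 1: Identify the formula: BD = dry mass / volume
Step 2: Substitute values: BD = 239.8 / 139.3
Step 3: BD = 1.72 g/cm^3

1.72


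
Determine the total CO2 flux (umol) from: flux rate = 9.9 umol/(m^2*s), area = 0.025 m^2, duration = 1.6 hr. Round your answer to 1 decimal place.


Step 1: Convert time to seconds: 1.6 hr * 3600 = 5760.0 s
Step 2: Total = flux * area * time_s
Step 3: Total = 9.9 * 0.025 * 5760.0
Step 4: Total = 1425.6 umol

1425.6


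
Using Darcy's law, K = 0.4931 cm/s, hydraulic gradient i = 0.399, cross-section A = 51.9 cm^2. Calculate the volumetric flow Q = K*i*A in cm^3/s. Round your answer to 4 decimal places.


Step 1: Apply Darcy's law: Q = K * i * A
Step 2: Q = 0.4931 * 0.399 * 51.9
Step 3: Q = 10.2112 cm^3/s

10.2112


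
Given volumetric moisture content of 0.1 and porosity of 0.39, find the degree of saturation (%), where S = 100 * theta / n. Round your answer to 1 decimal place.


Step 1: S = 100 * theta_v / n
Step 2: S = 100 * 0.1 / 0.39
Step 3: S = 25.6%

25.6


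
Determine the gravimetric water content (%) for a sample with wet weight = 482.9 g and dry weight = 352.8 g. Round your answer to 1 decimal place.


Step 1: Water mass = wet - dry = 482.9 - 352.8 = 130.1 g
Step 2: w = 100 * water mass / dry mass
Step 3: w = 100 * 130.1 / 352.8 = 36.9%

36.9


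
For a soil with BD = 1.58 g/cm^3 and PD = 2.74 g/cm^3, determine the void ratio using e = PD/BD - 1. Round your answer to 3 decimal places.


Step 1: e = PD / BD - 1
Step 2: e = 2.74 / 1.58 - 1
Step 3: e = 1.73418 - 1
Step 4: e = 0.734

0.734


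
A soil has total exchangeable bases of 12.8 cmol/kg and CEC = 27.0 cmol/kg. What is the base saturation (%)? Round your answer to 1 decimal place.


Step 1: BS = 100 * (sum of bases) / CEC
Step 2: BS = 100 * 12.8 / 27.0
Step 3: BS = 47.4%

47.4


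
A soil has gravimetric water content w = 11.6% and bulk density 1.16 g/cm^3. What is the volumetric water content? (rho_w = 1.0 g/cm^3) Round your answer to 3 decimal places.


Step 1: theta = (w / 100) * BD / rho_w
Step 2: theta = (11.6 / 100) * 1.16 / 1.0
Step 3: theta = 0.116 * 1.16
Step 4: theta = 0.135

0.135


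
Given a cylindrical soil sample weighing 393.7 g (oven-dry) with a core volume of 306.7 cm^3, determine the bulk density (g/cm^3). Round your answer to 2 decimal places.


Step 1: Identify the formula: BD = dry mass / volume
Step 2: Substitute values: BD = 393.7 / 306.7
Step 3: BD = 1.28 g/cm^3

1.28


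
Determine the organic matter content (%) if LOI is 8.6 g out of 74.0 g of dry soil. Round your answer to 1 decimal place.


Step 1: OM% = 100 * LOI / sample mass
Step 2: OM = 100 * 8.6 / 74.0
Step 3: OM = 11.6%

11.6


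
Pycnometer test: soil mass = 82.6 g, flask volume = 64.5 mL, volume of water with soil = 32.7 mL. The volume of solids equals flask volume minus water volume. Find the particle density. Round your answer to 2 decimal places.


Step 1: Volume of solids = flask volume - water volume with soil
Step 2: V_solids = 64.5 - 32.7 = 31.8 mL
Step 3: Particle density = mass / V_solids = 82.6 / 31.8 = 2.6 g/cm^3

2.6


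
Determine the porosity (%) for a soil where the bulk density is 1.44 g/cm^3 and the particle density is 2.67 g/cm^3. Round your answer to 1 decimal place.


Step 1: Formula: n = 100 * (1 - BD / PD)
Step 2: n = 100 * (1 - 1.44 / 2.67)
Step 3: n = 100 * (1 - 0.53933)
Step 4: n = 46.1%

46.1


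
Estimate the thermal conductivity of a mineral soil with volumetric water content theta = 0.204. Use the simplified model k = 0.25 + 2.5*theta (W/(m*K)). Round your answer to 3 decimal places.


Step 1: k = 0.25 + 2.5 * theta
Step 2: k = 0.25 + 2.5 * 0.204
Step 3: k = 0.25 + 0.51
Step 4: k = 0.76 W/(m*K)

0.76


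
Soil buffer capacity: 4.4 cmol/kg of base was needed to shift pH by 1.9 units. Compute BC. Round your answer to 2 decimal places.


Step 1: BC = change in base / change in pH
Step 2: BC = 4.4 / 1.9
Step 3: BC = 2.32 cmol/(kg*pH unit)

2.32


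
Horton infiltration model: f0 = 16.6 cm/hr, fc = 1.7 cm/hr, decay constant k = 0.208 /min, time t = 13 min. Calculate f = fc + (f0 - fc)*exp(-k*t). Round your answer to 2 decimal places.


Step 1: f = fc + (f0 - fc) * exp(-k * t)
Step 2: exp(-0.208 * 13) = 0.066937
Step 3: f = 1.7 + (16.6 - 1.7) * 0.066937
Step 4: f = 1.7 + 14.9 * 0.066937
Step 5: f = 2.7 cm/hr

2.7


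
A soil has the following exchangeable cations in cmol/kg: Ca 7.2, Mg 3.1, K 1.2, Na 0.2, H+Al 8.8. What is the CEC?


Step 1: CEC = Ca + Mg + K + Na + (H+Al)
Step 2: CEC = 7.2 + 3.1 + 1.2 + 0.2 + 8.8
Step 3: CEC = 20.5 cmol/kg

20.5


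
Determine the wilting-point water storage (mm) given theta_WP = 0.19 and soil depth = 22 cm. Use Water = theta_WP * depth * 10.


Step 1: Water (mm) = theta_WP * depth * 10
Step 2: Water = 0.19 * 22 * 10
Step 3: Water = 41.8 mm

41.8


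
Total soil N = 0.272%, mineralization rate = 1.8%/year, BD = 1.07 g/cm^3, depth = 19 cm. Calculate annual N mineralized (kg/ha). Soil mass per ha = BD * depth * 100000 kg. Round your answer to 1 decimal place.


Step 1: Soil mass per ha = BD * depth * 100000 = 1.07 * 19 * 100000 = 2033000 kg
Step 2: Total N pool = soil mass * N%/100 = 2033000 * 0.272/100 = 5529.76 kg/ha
Step 3: N mineralized = N pool * rate%/100 = 5529.76 * 1.8/100 = 99.5 kg/ha/yr

99.5


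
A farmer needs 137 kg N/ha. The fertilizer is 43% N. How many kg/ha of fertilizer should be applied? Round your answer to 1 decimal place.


Step 1: Fertilizer rate = target N / (N content / 100)
Step 2: Rate = 137 / (43 / 100)
Step 3: Rate = 137 / 0.43
Step 4: Rate = 318.6 kg/ha

318.6


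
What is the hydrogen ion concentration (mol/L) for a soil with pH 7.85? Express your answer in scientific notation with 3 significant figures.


Step 1: [H+] = 10^(-pH)
Step 2: [H+] = 10^(-7.85)
Step 3: [H+] = 1.41e-08 mol/L

1.41e-08


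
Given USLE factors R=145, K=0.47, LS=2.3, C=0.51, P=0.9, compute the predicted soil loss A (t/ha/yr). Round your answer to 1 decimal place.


Step 1: A = R * K * LS * C * P
Step 2: R * K = 145 * 0.47 = 68.15
Step 3: (R*K) * LS = 68.15 * 2.3 = 156.745
Step 4: * C * P = 156.745 * 0.51 * 0.9 = 71.9
Step 5: A = 71.9 t/(ha*yr)

71.9


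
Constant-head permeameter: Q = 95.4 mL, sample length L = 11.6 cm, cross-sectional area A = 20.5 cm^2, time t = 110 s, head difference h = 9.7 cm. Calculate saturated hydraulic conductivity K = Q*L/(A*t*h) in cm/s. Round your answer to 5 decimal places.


Step 1: K = Q * L / (A * t * h)
Step 2: Numerator = 95.4 * 11.6 = 1106.64
Step 3: Denominator = 20.5 * 110 * 9.7 = 21873.5
Step 4: K = 1106.64 / 21873.5 = 0.05059 cm/s

0.05059


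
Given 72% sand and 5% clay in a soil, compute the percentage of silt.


Step 1: sand + silt + clay = 100%
Step 2: silt = 100 - sand - clay
Step 3: silt = 100 - 72 - 5
Step 4: silt = 23%

23


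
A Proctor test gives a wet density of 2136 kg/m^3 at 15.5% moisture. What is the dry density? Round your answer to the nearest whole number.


Step 1: Dry density = wet density / (1 + w/100)
Step 2: Dry density = 2136 / (1 + 15.5/100)
Step 3: Dry density = 2136 / 1.155
Step 4: Dry density = 1849 kg/m^3

1849
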